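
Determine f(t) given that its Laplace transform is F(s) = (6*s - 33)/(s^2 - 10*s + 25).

f(t) = -3*t*exp(5*t) + 6*exp(5*t)

Factor the denominator: s^2 - 10*s + 25 = (s - 5)^2.
Partial fraction decomposition gives [6/(s - 5)] + [-3/(s - 5)^2].
Invert each term: 6/(s - 5) ↔ 6e^(5t); -3/(s - 5)^2 ↔ -3t·e^(5t).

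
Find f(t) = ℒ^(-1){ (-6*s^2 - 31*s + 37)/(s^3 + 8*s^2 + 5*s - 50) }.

Factor the denominator: s^3 + 8*s^2 + 5*s - 50 = (s - 2)*(s + 5)^2.
Partial fraction decomposition gives [-5/(s + 5)] + [-6/(s + 5)^2] + [-1/(s - 2)].
Invert each term: -5/(s + 5) ↔ -5e^(-5t); -6/(s + 5)^2 ↔ -6t·e^(-5t); -1/(s - 2) ↔ -e^(2t).

f(t) = -6*t*exp(-5*t) - exp(2*t) - 5*exp(-5*t)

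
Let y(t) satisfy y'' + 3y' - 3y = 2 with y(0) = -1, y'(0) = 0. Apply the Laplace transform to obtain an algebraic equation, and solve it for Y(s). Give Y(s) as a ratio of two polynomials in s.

Y(s) = (-s^2 - 3*s + 2)/(s^3 + 3*s^2 - 3*s)

Laplace-transform each side.
Using L{y''} = s^2 Y - s·y(0) - y'(0) and L{y'} = sY - y(0), with y(0) = -1, y'(0) = 0, the left side becomes (s^2 + 3*s - 3)Y - (-s - 3).
The right side is L{2} = 2/s.
So (s^2 + 3*s - 3)Y = 2/s + (-s - 3).
Divide through and combine into a single rational function.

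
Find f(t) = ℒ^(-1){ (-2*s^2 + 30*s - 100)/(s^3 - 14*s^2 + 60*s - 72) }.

f(t) = 2*t*exp(6*t) + exp(6*t) - 3*exp(2*t)

Factor the denominator: s^3 - 14*s^2 + 60*s - 72 = (s - 6)^2*(s - 2).
Partial fraction decomposition gives [1/(s - 6)] + [2/(s - 6)^2] + [-3/(s - 2)].
Invert each term: 1/(s - 6) ↔ e^(6t); 2/(s - 6)^2 ↔ 2t·e^(6t); -3/(s - 2) ↔ -3e^(2t).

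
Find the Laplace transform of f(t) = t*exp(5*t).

L{e^(5t)} = 1/(s - 5).
Then apply L{t·g(t)} = -d/ds[G(s)] with G(s) = 1/(s - 5):
differentiating 1 time and applying the sign gives (s - 5)^(-2).

(s - 5)^(-2)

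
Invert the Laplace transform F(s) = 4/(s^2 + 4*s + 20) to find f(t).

Rewrite the denominator: s^2 + 4*s + 20 = (s + 2)^2 + 16.
The form in (s + 2) signals a first-shifting-theorem factor e^(-2t).
Since L{sin(4t)} = 4/(s^2 + 16), the inverse is e^(-2*t)*sin(4*t).

f(t) = exp(-2*t)*sin(4*t)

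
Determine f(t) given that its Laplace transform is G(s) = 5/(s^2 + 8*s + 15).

f(t) = 5*exp(-4*t)*sinh(t)

Rewrite the denominator: s^2 + 8*s + 15 = (s + 4)^2 - 1.
The form in (s + 4) signals a first-shifting-theorem factor e^(-4t).
Since L{sinh(t)} = 1/(s^2 - 1), the inverse is e^(-4*t)*sinh(t), scaled by 5.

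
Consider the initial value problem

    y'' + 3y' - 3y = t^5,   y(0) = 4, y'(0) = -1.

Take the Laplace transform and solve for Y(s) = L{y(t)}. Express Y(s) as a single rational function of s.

Y(s) = (4*s^7 + 11*s^6 + 120)/(s^8 + 3*s^7 - 3*s^6)

Transform both sides with L{·}.
With L{y''} = s^2 Y - s·y(0) - y'(0) and L{y'} = sY - y(0), with y(0) = 4, y'(0) = -1: the LHS transforms to (s^2 + 3*s - 3)Y - (4*s + 11).
The right side is L{t^5} = 120/s^6.
So (s^2 + 3*s - 3)Y = 120/s^6 + (4*s + 11).
Isolate Y and clear denominators.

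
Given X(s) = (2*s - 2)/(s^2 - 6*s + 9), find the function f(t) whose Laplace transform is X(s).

f(t) = 4*t*exp(3*t) + 2*exp(3*t)

Factor the denominator: s^2 - 6*s + 9 = (s - 3)^2.
Partial fraction decomposition gives [2/(s - 3)] + [4/(s - 3)^2].
Invert each term: 2/(s - 3) ↔ 2e^(3t); 4/(s - 3)^2 ↔ 4t·e^(3t).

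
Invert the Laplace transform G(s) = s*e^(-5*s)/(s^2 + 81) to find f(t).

The factor e^(-5s) signals a time shift by c = 5 (second shifting theorem).
L{cos(9t)} = s/(s^2 + 81), so L^-1{s/(s^2 + 81)} = cos(9*t).
Hence the inverse is u(t - 5) times that function evaluated at t - 5.

f(t) = Heaviside(t - 5)*(cos(9*t - 45))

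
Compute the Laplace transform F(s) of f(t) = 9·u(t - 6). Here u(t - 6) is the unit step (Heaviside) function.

F(s) = 9*exp(-6*s)/s

By the second shifting theorem, L{u(t - c)·g(t - c)} = e^(-cs)·G(s) with c = 6 and G(s) = L{g(t)}.
L{9} = 9/s.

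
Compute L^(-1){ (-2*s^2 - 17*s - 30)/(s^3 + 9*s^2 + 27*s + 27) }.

3*t^2*exp(-3*t)/2 - 5*t*exp(-3*t) - 2*exp(-3*t)

Factor the denominator: s^3 + 9*s^2 + 27*s + 27 = (s + 3)^3.
Partial fraction decomposition gives [-2/(s + 3)] + [-5/(s + 3)^2] + [3/(s + 3)^3].
Invert each term: -2/(s + 3) ↔ -2e^(-3t); -5/(s + 3)^2 ↔ -5t·e^(-3t); 3/(s + 3)^3 ↔ (3/2)t^2·e^(-3t).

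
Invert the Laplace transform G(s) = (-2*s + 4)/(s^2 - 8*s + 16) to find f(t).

f(t) = -4*t*exp(4*t) - 2*exp(4*t)

Factor the denominator: s^2 - 8*s + 16 = (s - 4)^2.
Partial fraction decomposition gives [-2/(s - 4)] + [-4/(s - 4)^2].
Invert each term: -2/(s - 4) ↔ -2e^(4t); -4/(s - 4)^2 ↔ -4t·e^(4t).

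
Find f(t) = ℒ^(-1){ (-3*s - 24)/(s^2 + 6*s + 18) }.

f(t) = -5*exp(-3*t)*sin(3*t) - 3*exp(-3*t)*cos(3*t)

Complete the square in the denominator: s^2 + 6*s + 18 = (s + 3)^2 + 3^2.
Split the numerator to match: -3*s - 24 = -3·(s + 3) - 5·3.
Invert each term: -3·(s + 3)/((s + 3)^2 + 9) ↔ -3e^(-3t)cos(3t); -5·3/((s + 3)^2 + 9) ↔ -5e^(-3t)sin(3t).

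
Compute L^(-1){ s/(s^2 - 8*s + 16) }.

Factor the denominator: s^2 - 8*s + 16 = (s - 4)^2.
Partial fraction decomposition gives [1/(s - 4)] + [4/(s - 4)^2].
Invert each term: 1/(s - 4) ↔ e^(4t); 4/(s - 4)^2 ↔ 4t·e^(4t).

4*t*exp(4*t) + exp(4*t)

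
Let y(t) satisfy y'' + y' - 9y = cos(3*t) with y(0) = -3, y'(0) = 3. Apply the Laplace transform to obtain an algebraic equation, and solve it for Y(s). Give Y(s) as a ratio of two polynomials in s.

Laplace-transform each side.
The derivative rules (L{y''} = s^2 Y - s·y(0) - y'(0) and L{y'} = sY - y(0), with y(0) = -3, y'(0) = 3) turn the left side into (s^2 + s - 9)Y - (-3*s).
The right side is L{cos(3*t)} = s/(s^2 + 9).
So (s^2 + s - 9)Y = s/(s^2 + 9) + (-3*s).
Isolate Y and clear denominators.

Y(s) = (-3*s^3 - 26*s)/(s^4 + s^3 + 9*s - 81)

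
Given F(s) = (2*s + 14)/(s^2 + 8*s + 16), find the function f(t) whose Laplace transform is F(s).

Factor the denominator: s^2 + 8*s + 16 = (s + 4)^2.
Partial fraction decomposition gives [2/(s + 4)] + [6/(s + 4)^2].
Invert each term: 2/(s + 4) ↔ 2e^(-4t); 6/(s + 4)^2 ↔ 6t·e^(-4t).

f(t) = 6*t*exp(-4*t) + 2*exp(-4*t)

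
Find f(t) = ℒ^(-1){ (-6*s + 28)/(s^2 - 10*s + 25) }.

Factor the denominator: s^2 - 10*s + 25 = (s - 5)^2.
Partial fraction decomposition gives [-6/(s - 5)] + [-2/(s - 5)^2].
Invert each term: -6/(s - 5) ↔ -6e^(5t); -2/(s - 5)^2 ↔ -2t·e^(5t).

f(t) = -2*t*exp(5*t) - 6*exp(5*t)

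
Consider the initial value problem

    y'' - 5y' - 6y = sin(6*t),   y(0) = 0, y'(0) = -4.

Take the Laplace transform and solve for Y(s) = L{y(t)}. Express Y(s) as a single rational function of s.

Transform both sides with L{·}.
With L{y''} = s^2 Y - s·y(0) - y'(0) and L{y'} = sY - y(0), with y(0) = 0, y'(0) = -4: the LHS transforms to (s^2 - 5*s - 6)Y - (-4).
The right side is L{sin(6*t)} = 6/(s^2 + 36).
So (s^2 - 5*s - 6)Y = 6/(s^2 + 36) + (-4).
Isolate Y and clear denominators.

Y(s) = (-4*s^2 - 138)/(s^4 - 5*s^3 + 30*s^2 - 180*s - 216)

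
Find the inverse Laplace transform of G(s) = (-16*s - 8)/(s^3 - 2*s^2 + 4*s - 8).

-5*exp(2*t) - 3*sin(2*t) + 5*cos(2*t)

Factor the denominator: s^3 - 2*s^2 + 4*s - 8 = (s - 2)*(s^2 + 4).
Partial fraction decomposition gives [-5/(s - 2)] + [5*s/(s^2 + 4)] + [-6/(s^2 + 4)].
Invert each term: -5/(s - 2) ↔ -5e^(2t); 5·s/(s^2 + 4) ↔ 5cos(2t); -3·2/(s^2 + 4) ↔ -3sin(2t).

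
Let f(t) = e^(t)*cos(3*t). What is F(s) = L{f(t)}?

L{cos(3t)} = s/(s^2 + 9).
By the first shifting theorem, multiplying by e^(t) replaces s with s - 1.

F(s) = (s - 1)/((s - 1)^2 + 9)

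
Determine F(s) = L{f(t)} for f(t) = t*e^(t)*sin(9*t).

F(s) = 18*(s - 1)/(s^2 - 2*s + 82)^2

L{sin(9t)} = 9/(s^2 + 81).
Multiplying by e^(t) shifts s → s - 1, so L{e^(t)*sin(9*t)} = 9/((s - 1)^2 + 81).
Then apply L{t·g(t)} = -d/ds[G(s)] with G(s) = 9/((s - 1)^2 + 81):
differentiating 1 time and applying the sign gives 18*(s - 1)/(s^2 - 2*s + 82)^2.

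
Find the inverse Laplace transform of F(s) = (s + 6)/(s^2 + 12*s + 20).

exp(-6*t)*cosh(4*t)

Rewrite the denominator: s^2 + 12*s + 20 = (s + 6)^2 - 16.
The form in (s + 6) signals a first-shifting-theorem factor e^(-6t).
Since L{cosh(4t)} = s/(s^2 - 16), the inverse is exp(-6*t)*cosh(4*t).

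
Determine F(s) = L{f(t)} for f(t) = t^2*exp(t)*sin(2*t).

F(s) = 4*(3*s^2 - 6*s - 1)/(s^2 - 2*s + 5)^3

L{sin(2t)} = 2/(s^2 + 4).
Multiplying by e^(t) shifts s → s - 1, so L{exp(t)*sin(2*t)} = 2/((s - 1)^2 + 4).
Then apply L{t^2·g(t)} = (-1)^2 d^2/ds^2[G(s)] with G(s) = 2/((s - 1)^2 + 4):
differentiating 2 times and applying the sign gives 4*(3*s^2 - 6*s - 1)/(s^2 - 2*s + 5)^3.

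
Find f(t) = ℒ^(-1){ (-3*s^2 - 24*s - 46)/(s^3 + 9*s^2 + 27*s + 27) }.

f(t) = -t^2*exp(-3*t)/2 - 6*t*exp(-3*t) - 3*exp(-3*t)

Factor the denominator: s^3 + 9*s^2 + 27*s + 27 = (s + 3)^3.
Partial fraction decomposition gives [-3/(s + 3)] + [-6/(s + 3)^2] + [-1/(s + 3)^3].
Invert each term: -3/(s + 3) ↔ -3e^(-3t); -6/(s + 3)^2 ↔ -6t·e^(-3t); -1/(s + 3)^3 ↔ (-1/2)t^2·e^(-3t).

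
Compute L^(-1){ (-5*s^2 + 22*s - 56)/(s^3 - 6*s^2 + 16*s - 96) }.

Factor the denominator: s^3 - 6*s^2 + 16*s - 96 = (s - 6)*(s^2 + 16).
Partial fraction decomposition gives [-2/(s - 6)] + [-3*s/(s^2 + 16)] + [4/(s^2 + 16)].
Invert each term: -2/(s - 6) ↔ -2e^(6t); -3·s/(s^2 + 16) ↔ -3cos(4t); 1·4/(s^2 + 16) ↔ sin(4t).

-2*exp(6*t) + sin(4*t) - 3*cos(4*t)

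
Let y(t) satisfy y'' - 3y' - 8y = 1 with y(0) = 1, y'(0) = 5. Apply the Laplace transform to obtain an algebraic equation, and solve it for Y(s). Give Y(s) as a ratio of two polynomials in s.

Y(s) = (s^2 + 2*s + 1)/(s^3 - 3*s^2 - 8*s)

Laplace-transform each side.
Using L{y''} = s^2 Y - s·y(0) - y'(0) and L{y'} = sY - y(0), with y(0) = 1, y'(0) = 5, the left side becomes (s^2 - 3*s - 8)Y - (s + 2).
The right side is L{1} = 1/s.
So (s^2 - 3*s - 8)Y = 1/s + (s + 2).
Divide through and combine into a single rational function.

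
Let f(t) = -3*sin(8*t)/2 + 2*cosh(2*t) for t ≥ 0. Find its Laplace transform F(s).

F(s) = 2*s/(s^2 - 4) - 12/(s^2 + 64)

Apply the Laplace transform termwise.
(2)·[L{cosh(2t)} = s/(s^2 - 4)]; (-3/2)·[L{sin(8t)} = 8/(s^2 + 64)].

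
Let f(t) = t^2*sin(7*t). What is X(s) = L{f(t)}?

X(s) = 14*(3*s^2 - 49)/(s^2 + 49)^3

L{sin(7t)} = 7/(s^2 + 49).
Then apply L{t^2·g(t)} = (-1)^2 d^2/ds^2[G(s)] with G(s) = 7/(s^2 + 49):
differentiating 2 times and applying the sign gives 14*(3*s^2 - 49)/(s^2 + 49)^3.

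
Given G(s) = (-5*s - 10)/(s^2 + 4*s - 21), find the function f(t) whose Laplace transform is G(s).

Rewrite the denominator: s^2 + 4*s - 21 = (s + 2)^2 - 25.
The form in (s + 2) signals a first-shifting-theorem factor e^(-2t).
Since L{cosh(5t)} = s/(s^2 - 25), the inverse is exp(-2*t)*cosh(5*t), scaled by -5.

f(t) = -5*exp(-2*t)*cosh(5*t)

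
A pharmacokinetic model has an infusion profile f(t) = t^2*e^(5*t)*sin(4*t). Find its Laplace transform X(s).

X(s) = 8*(3*s^2 - 30*s + 59)/(s^2 - 10*s + 41)^3

L{sin(4t)} = 4/(s^2 + 16).
Multiplying by e^(5t) shifts s → s - 5, so L{e^(5*t)*sin(4*t)} = 4/((s - 5)^2 + 16).
Then apply L{t^2·g(t)} = (-1)^2 d^2/ds^2[G(s)] with G(s) = 4/((s - 5)^2 + 16):
differentiating 2 times and applying the sign gives 8*(3*s^2 - 30*s + 59)/(s^2 - 10*s + 41)^3.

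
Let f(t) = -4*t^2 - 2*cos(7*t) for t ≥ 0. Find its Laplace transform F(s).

Apply the Laplace transform termwise.
(-4)·[L{t^2} = 2!/s^3 = 2/s^3]; (-2)·[L{cos(7t)} = s/(s^2 + 49)].

F(s) = -2*s/(s^2 + 49) - 8/s^3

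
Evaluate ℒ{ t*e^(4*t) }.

L{e^(4t)} = 1/(s - 4).
Then apply L{t·g(t)} = -d/ds[G(s)] with G(s) = 1/(s - 4):
differentiating 1 time and applying the sign gives (s - 4)^(-2).

(s - 4)^(-2)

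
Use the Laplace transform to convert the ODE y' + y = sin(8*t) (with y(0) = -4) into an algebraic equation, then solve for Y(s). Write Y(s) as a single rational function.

Y(s) = (-4*s^2 - 248)/(s^3 + s^2 + 64*s + 64)

Transform both sides with L{·}.
The derivative rules (L{y'} = sY - y(0) = sY - (-4)) turn the left side into (s + 1)Y - (-4).
The right side is L{sin(8*t)} = 8/(s^2 + 64).
So (s + 1)Y = 8/(s^2 + 64) + (-4).
Solve for Y(s) and write it as one ratio of polynomials.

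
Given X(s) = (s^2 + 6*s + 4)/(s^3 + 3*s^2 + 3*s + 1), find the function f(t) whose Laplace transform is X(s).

Factor the denominator: s^3 + 3*s^2 + 3*s + 1 = (s + 1)^3.
Partial fraction decomposition gives [1/(s + 1)] + [4/(s + 1)^2] + [-1/(s + 1)^3].
Invert each term: 1/(s + 1) ↔ e^(-t); 4/(s + 1)^2 ↔ 4t·e^(-t); -1/(s + 1)^3 ↔ (-1/2)t^2·e^(-t).

f(t) = -t^2*exp(-t)/2 + 4*t*exp(-t) + exp(-t)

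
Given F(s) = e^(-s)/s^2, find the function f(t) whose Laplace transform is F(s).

The factor e^(-s) signals a time shift by c = 1 (second shifting theorem).
L{t} = 1!/s^2 = 1/s^2, so L^-1{s^(-2)} = t.
Hence the inverse is u(t - 1) times that function evaluated at t - 1.

f(t) = Heaviside(t - 1)*(t - 1)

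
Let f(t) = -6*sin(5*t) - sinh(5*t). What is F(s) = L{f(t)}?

F(s) = -30/(s^2 + 25) - 5/(s^2 - 25)

By linearity of the Laplace transform, transform each term separately.
(-1)·[L{sinh(5t)} = 5/(s^2 - 25)]; (-6)·[L{sin(5t)} = 5/(s^2 + 25)].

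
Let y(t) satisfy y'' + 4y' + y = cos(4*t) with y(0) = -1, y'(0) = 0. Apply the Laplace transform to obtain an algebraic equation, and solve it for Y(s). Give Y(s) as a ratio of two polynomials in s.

Y(s) = (-s^3 - 4*s^2 - 15*s - 64)/(s^4 + 4*s^3 + 17*s^2 + 64*s + 16)

Take the Laplace transform of both sides.
The derivative rules (L{y''} = s^2 Y - s·y(0) - y'(0) and L{y'} = sY - y(0), with y(0) = -1, y'(0) = 0) turn the left side into (s^2 + 4*s + 1)Y - (-s - 4).
The right side is L{cos(4*t)} = s/(s^2 + 16).
So (s^2 + 4*s + 1)Y = s/(s^2 + 16) + (-s - 4).
Solve for Y(s) and write it as one ratio of polynomials.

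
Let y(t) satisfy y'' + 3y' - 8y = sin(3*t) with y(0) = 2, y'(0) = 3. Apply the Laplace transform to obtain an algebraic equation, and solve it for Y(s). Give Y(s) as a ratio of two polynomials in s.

Laplace-transform each side.
The derivative rules (L{y''} = s^2 Y - s·y(0) - y'(0) and L{y'} = sY - y(0), with y(0) = 2, y'(0) = 3) turn the left side into (s^2 + 3*s - 8)Y - (2*s + 9).
The right side is L{sin(3*t)} = 3/(s^2 + 9).
So (s^2 + 3*s - 8)Y = 3/(s^2 + 9) + (2*s + 9).
Isolate Y and clear denominators.

Y(s) = (2*s^3 + 9*s^2 + 18*s + 84)/(s^4 + 3*s^3 + s^2 + 27*s - 72)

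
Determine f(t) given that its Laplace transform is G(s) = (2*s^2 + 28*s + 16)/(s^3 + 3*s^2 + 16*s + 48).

f(t) = 4*sin(4*t) + 4*cos(4*t) - 2*exp(-3*t)

Factor the denominator: s^3 + 3*s^2 + 16*s + 48 = (s + 3)*(s^2 + 16).
Partial fraction decomposition gives [-2/(s + 3)] + [4*s/(s^2 + 16)] + [16/(s^2 + 16)].
Invert each term: -2/(s + 3) ↔ -2e^(-3t); 4·s/(s^2 + 16) ↔ 4cos(4t); 4·4/(s^2 + 16) ↔ 4sin(4t).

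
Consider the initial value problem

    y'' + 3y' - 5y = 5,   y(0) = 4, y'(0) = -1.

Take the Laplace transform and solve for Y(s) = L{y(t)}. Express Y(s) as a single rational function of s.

Y(s) = (4*s^2 + 11*s + 5)/(s^3 + 3*s^2 - 5*s)

Apply the Laplace transform to the equation.
With L{y''} = s^2 Y - s·y(0) - y'(0) and L{y'} = sY - y(0), with y(0) = 4, y'(0) = -1: the LHS transforms to (s^2 + 3*s - 5)Y - (4*s + 11).
The right side is L{5} = 5/s.
So (s^2 + 3*s - 5)Y = 5/s + (4*s + 11).
Solve for Y(s) and write it as one ratio of polynomials.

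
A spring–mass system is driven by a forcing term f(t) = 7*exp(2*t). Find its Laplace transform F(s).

L{7} = 7/s.
By the first shifting theorem, multiplying by e^(2t) replaces s with s - 2.

F(s) = 7/(s - 2)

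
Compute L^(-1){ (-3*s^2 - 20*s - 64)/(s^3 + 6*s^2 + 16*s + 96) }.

-2*sin(4*t) - 2*cos(4*t) - exp(-6*t)

Factor the denominator: s^3 + 6*s^2 + 16*s + 96 = (s + 6)*(s^2 + 16).
Partial fraction decomposition gives [-1/(s + 6)] + [-2*s/(s^2 + 16)] + [-8/(s^2 + 16)].
Invert each term: -1/(s + 6) ↔ -e^(-6t); -2·s/(s^2 + 16) ↔ -2cos(4t); -2·4/(s^2 + 16) ↔ -2sin(4t).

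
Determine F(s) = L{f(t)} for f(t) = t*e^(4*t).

L{e^(4t)} = 1/(s - 4).
Then apply L{t·g(t)} = -d/ds[G(s)] with G(s) = 1/(s - 4):
differentiating 1 time and applying the sign gives (s - 4)^(-2).

F(s) = (s - 4)^(-2)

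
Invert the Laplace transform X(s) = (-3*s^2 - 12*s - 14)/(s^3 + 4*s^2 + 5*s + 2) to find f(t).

Factor the denominator: s^3 + 4*s^2 + 5*s + 2 = (s + 1)^2*(s + 2).
Partial fraction decomposition gives [-1/(s + 1)] + [-5/(s + 1)^2] + [-2/(s + 2)].
Invert each term: -1/(s + 1) ↔ -e^(-t); -5/(s + 1)^2 ↔ -5t·e^(-t); -2/(s + 2) ↔ -2e^(-2t).

f(t) = -5*t*exp(-t) - exp(-t) - 2*exp(-2*t)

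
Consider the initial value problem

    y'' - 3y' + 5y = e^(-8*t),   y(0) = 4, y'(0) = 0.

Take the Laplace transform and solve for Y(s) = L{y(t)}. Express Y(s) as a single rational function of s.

Y(s) = (4*s^2 + 20*s - 95)/(s^3 + 5*s^2 - 19*s + 40)

Take the Laplace transform of both sides.
Using L{y''} = s^2 Y - s·y(0) - y'(0) and L{y'} = sY - y(0), with y(0) = 4, y'(0) = 0, the left side becomes (s^2 - 3*s + 5)Y - (4*s - 12).
The right side is L{e^(-8*t)} = 1/(s + 8).
So (s^2 - 3*s + 5)Y = 1/(s + 8) + (4*s - 12).
Divide through and combine into a single rational function.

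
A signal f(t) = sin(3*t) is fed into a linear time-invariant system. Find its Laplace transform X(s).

X(s) = 3/(s^2 + 9)

L{sin(3t)} = 3/(s^2 + 9).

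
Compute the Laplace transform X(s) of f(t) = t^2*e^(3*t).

X(s) = 2/(s - 3)^3

L{e^(3t)} = 1/(s - 3).
Then apply L{t^2·g(t)} = (-1)^2 d^2/ds^2[G(s)] with G(s) = 1/(s - 3):
differentiating 2 times and applying the sign gives 2/(s - 3)^3.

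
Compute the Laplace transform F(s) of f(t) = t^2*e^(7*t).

F(s) = 2/(s - 7)^3

L{e^(7t)} = 1/(s - 7).
Then apply L{t^2·g(t)} = (-1)^2 d^2/ds^2[G(s)] with G(s) = 1/(s - 7):
differentiating 2 times and applying the sign gives 2/(s - 7)^3.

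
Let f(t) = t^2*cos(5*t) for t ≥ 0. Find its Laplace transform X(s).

L{cos(5t)} = s/(s^2 + 25).
Then apply L{t^2·g(t)} = (-1)^2 d^2/ds^2[G(s)] with G(s) = s/(s^2 + 25):
differentiating 2 times and applying the sign gives 2*s*(s^2 - 75)/(s^2 + 25)^3.

X(s) = 2*s*(s^2 - 75)/(s^2 + 25)^3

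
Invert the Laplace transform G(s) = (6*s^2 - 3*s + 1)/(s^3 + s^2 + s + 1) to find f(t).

Factor the denominator: s^3 + s^2 + s + 1 = (s + 1)*(s^2 + 1).
Partial fraction decomposition gives [5/(s + 1)] + [s/(s^2 + 1)] + [-4/(s^2 + 1)].
Invert each term: 5/(s + 1) ↔ 5e^(-t); 1·s/(s^2 + 1) ↔ cos(t); -4·1/(s^2 + 1) ↔ -4sin(t).

f(t) = -4*sin(t) + cos(t) + 5*exp(-t)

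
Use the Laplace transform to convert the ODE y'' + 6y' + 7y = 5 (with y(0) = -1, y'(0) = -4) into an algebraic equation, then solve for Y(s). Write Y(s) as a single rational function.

Take the Laplace transform of both sides.
With L{y''} = s^2 Y - s·y(0) - y'(0) and L{y'} = sY - y(0), with y(0) = -1, y'(0) = -4: the LHS transforms to (s^2 + 6*s + 7)Y - (-s - 10).
The right side is L{5} = 5/s.
So (s^2 + 6*s + 7)Y = 5/s + (-s - 10).
Isolate Y and clear denominators.

Y(s) = (-s^2 - 10*s + 5)/(s^3 + 6*s^2 + 7*s)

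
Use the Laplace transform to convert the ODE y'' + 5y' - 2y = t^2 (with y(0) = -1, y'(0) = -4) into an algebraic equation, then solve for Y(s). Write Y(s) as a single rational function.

Take the Laplace transform of both sides.
With L{y''} = s^2 Y - s·y(0) - y'(0) and L{y'} = sY - y(0), with y(0) = -1, y'(0) = -4: the LHS transforms to (s^2 + 5*s - 2)Y - (-s - 9).
The right side is L{t^2} = 2/s^3.
So (s^2 + 5*s - 2)Y = 2/s^3 + (-s - 9).
Isolate Y and clear denominators.

Y(s) = (-s^4 - 9*s^3 + 2)/(s^5 + 5*s^4 - 2*s^3)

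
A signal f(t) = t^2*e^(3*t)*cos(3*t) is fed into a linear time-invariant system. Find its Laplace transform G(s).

L{cos(3t)} = s/(s^2 + 9).
Multiplying by e^(3t) shifts s → s - 3, so L{e^(3*t)*cos(3*t)} = (s - 3)/((s - 3)^2 + 9).
Then apply L{t^2·g(t)} = (-1)^2 d^2/ds^2[H(s)] with H(s) = (s - 3)/((s - 3)^2 + 9):
differentiating 2 times and applying the sign gives 2*(s - 3)*(s^2 - 6*s - 18)/(s^2 - 6*s + 18)^3.

G(s) = 2*(s - 3)*(s^2 - 6*s - 18)/(s^2 - 6*s + 18)^3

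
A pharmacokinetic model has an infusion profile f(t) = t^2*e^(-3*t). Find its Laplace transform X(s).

X(s) = 2/(s + 3)^3

L{e^(-3t)} = 1/(s + 3).
Then apply L{t^2·g(t)} = (-1)^2 d^2/ds^2[G(s)] with G(s) = 1/(s + 3):
differentiating 2 times and applying the sign gives 2/(s + 3)^3.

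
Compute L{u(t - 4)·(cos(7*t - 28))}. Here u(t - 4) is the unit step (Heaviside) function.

s*exp(-4*s)/(s^2 + 49)

By the second shifting theorem, L{u(t - c)·g(t - c)} = e^(-cs)·H(s) with c = 4 and H(s) = L{g(t)}.
L{cos(7t)} = s/(s^2 + 49).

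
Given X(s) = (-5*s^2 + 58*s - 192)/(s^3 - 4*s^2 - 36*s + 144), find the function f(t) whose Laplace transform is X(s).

Factor the denominator: s^3 - 4*s^2 - 36*s + 144 = (s - 6)*(s - 4)*(s + 6).
Partial fraction decomposition gives [-1/(s - 6)] + [2/(s - 4)] + [-6/(s + 6)].
Invert each term: -1/(s - 6) ↔ -e^(6t); 2/(s - 4) ↔ 2e^(4t); -6/(s + 6) ↔ -6e^(-6t).

f(t) = -exp(6*t) + 2*exp(4*t) - 6*exp(-6*t)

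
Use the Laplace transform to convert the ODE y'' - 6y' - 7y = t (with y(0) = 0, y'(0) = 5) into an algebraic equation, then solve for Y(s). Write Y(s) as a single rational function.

Transform both sides with L{·}.
Using L{y''} = s^2 Y - s·y(0) - y'(0) and L{y'} = sY - y(0), with y(0) = 0, y'(0) = 5, the left side becomes (s^2 - 6*s - 7)Y - (5).
The right side is L{t} = s^(-2).
So (s^2 - 6*s - 7)Y = s^(-2) + (5).
Isolate Y and clear denominators.

Y(s) = (5*s^2 + 1)/(s^4 - 6*s^3 - 7*s^2)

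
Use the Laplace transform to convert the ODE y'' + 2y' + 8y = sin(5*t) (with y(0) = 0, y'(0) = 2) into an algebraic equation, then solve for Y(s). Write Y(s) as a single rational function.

Y(s) = (2*s^2 + 55)/(s^4 + 2*s^3 + 33*s^2 + 50*s + 200)

Laplace-transform each side.
With L{y''} = s^2 Y - s·y(0) - y'(0) and L{y'} = sY - y(0), with y(0) = 0, y'(0) = 2: the LHS transforms to (s^2 + 2*s + 8)Y - (2).
The right side is L{sin(5*t)} = 5/(s^2 + 25).
So (s^2 + 2*s + 8)Y = 5/(s^2 + 25) + (2).
Divide through and combine into a single rational function.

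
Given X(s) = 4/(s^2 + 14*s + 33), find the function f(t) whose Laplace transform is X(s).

f(t) = exp(-7*t)*sinh(4*t)

Rewrite the denominator: s^2 + 14*s + 33 = (s + 7)^2 - 16.
The form in (s + 7) signals a first-shifting-theorem factor e^(-7t).
Since L{sinh(4t)} = 4/(s^2 - 16), the inverse is exp(-7*t)*sinh(4*t).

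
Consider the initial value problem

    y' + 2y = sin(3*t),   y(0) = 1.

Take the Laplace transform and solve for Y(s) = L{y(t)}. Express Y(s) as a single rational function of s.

Apply the Laplace transform to the equation.
With L{y'} = sY - y(0) = sY - 1: the LHS transforms to (s + 2)Y - (1).
The right side is L{sin(3*t)} = 3/(s^2 + 9).
So (s + 2)Y = 3/(s^2 + 9) + (1).
Divide through and combine into a single rational function.

Y(s) = (s^2 + 12)/(s^3 + 2*s^2 + 9*s + 18)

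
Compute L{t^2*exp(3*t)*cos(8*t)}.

2*(s - 3)*(s^2 - 6*s - 183)/(s^2 - 6*s + 73)^3

L{cos(8t)} = s/(s^2 + 64).
Multiplying by e^(3t) shifts s → s - 3, so L{exp(3*t)*cos(8*t)} = (s - 3)/((s - 3)^2 + 64).
Then apply L{t^2·g(t)} = (-1)^2 d^2/ds^2[G(s)] with G(s) = (s - 3)/((s - 3)^2 + 64):
differentiating 2 times and applying the sign gives 2*(s - 3)*(s^2 - 6*s - 183)/(s^2 - 6*s + 73)^3.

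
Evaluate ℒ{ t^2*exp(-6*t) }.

2/(s + 6)^3

L{e^(-6t)} = 1/(s + 6).
Then apply L{t^2·g(t)} = (-1)^2 d^2/ds^2[G(s)] with G(s) = 1/(s + 6):
differentiating 2 times and applying the sign gives 2/(s + 6)^3.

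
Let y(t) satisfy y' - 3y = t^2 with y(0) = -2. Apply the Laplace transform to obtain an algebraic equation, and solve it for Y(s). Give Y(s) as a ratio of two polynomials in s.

Take the Laplace transform of both sides.
Using L{y'} = sY - y(0) = sY - (-2), the left side becomes (s - 3)Y - (-2).
The right side is L{t^2} = 2/s^3.
So (s - 3)Y = 2/s^3 + (-2).
Solve for Y(s) and write it as one ratio of polynomials.

Y(s) = (-2*s^3 + 2)/(s^4 - 3*s^3)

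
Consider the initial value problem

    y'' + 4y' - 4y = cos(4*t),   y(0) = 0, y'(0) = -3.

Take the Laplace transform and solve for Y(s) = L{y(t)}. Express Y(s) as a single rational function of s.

Apply the Laplace transform to the equation.
The derivative rules (L{y''} = s^2 Y - s·y(0) - y'(0) and L{y'} = sY - y(0), with y(0) = 0, y'(0) = -3) turn the left side into (s^2 + 4*s - 4)Y - (-3).
The right side is L{cos(4*t)} = s/(s^2 + 16).
So (s^2 + 4*s - 4)Y = s/(s^2 + 16) + (-3).
Divide through and combine into a single rational function.

Y(s) = (-3*s^2 + s - 48)/(s^4 + 4*s^3 + 12*s^2 + 64*s - 64)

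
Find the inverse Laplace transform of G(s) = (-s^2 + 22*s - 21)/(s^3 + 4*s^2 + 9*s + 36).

Factor the denominator: s^3 + 4*s^2 + 9*s + 36 = (s + 4)*(s^2 + 9).
Partial fraction decomposition gives [-5/(s + 4)] + [4*s/(s^2 + 9)] + [6/(s^2 + 9)].
Invert each term: -5/(s + 4) ↔ -5e^(-4t); 4·s/(s^2 + 9) ↔ 4cos(3t); 2·3/(s^2 + 9) ↔ 2sin(3t).

2*sin(3*t) + 4*cos(3*t) - 5*exp(-4*t)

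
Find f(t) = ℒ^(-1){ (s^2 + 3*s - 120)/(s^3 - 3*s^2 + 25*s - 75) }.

f(t) = -3*exp(3*t) + 3*sin(5*t) + 4*cos(5*t)

Factor the denominator: s^3 - 3*s^2 + 25*s - 75 = (s - 3)*(s^2 + 25).
Partial fraction decomposition gives [-3/(s - 3)] + [4*s/(s^2 + 25)] + [15/(s^2 + 25)].
Invert each term: -3/(s - 3) ↔ -3e^(3t); 4·s/(s^2 + 25) ↔ 4cos(5t); 3·5/(s^2 + 25) ↔ 3sin(5t).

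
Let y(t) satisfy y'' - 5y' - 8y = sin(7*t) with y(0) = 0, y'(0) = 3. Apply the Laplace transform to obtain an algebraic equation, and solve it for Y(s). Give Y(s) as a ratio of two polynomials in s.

Y(s) = (3*s^2 + 154)/(s^4 - 5*s^3 + 41*s^2 - 245*s - 392)

Apply the Laplace transform to the equation.
Using L{y''} = s^2 Y - s·y(0) - y'(0) and L{y'} = sY - y(0), with y(0) = 0, y'(0) = 3, the left side becomes (s^2 - 5*s - 8)Y - (3).
The right side is L{sin(7*t)} = 7/(s^2 + 49).
So (s^2 - 5*s - 8)Y = 7/(s^2 + 49) + (3).
Solve for Y(s) and write it as one ratio of polynomials.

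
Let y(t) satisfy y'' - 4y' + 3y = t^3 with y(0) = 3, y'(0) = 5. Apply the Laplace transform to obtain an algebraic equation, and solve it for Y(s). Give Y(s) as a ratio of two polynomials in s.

Transform both sides with L{·}.
With L{y''} = s^2 Y - s·y(0) - y'(0) and L{y'} = sY - y(0), with y(0) = 3, y'(0) = 5: the LHS transforms to (s^2 - 4*s + 3)Y - (3*s - 7).
The right side is L{t^3} = 6/s^4.
So (s^2 - 4*s + 3)Y = 6/s^4 + (3*s - 7).
Isolate Y and clear denominators.

Y(s) = (3*s^5 - 7*s^4 + 6)/(s^6 - 4*s^5 + 3*s^4)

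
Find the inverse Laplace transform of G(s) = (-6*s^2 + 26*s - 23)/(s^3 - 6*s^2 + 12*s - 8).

5*t^2*exp(2*t)/2 + 2*t*exp(2*t) - 6*exp(2*t)

Factor the denominator: s^3 - 6*s^2 + 12*s - 8 = (s - 2)^3.
Partial fraction decomposition gives [-6/(s - 2)] + [2/(s - 2)^2] + [5/(s - 2)^3].
Invert each term: -6/(s - 2) ↔ -6e^(2t); 2/(s - 2)^2 ↔ 2t·e^(2t); 5/(s - 2)^3 ↔ (5/2)t^2·e^(2t).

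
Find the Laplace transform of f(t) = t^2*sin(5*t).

L{sin(5t)} = 5/(s^2 + 25).
Then apply L{t^2·g(t)} = (-1)^2 d^2/ds^2[G(s)] with G(s) = 5/(s^2 + 25):
differentiating 2 times and applying the sign gives 10*(3*s^2 - 25)/(s^2 + 25)^3.

10*(3*s^2 - 25)/(s^2 + 25)^3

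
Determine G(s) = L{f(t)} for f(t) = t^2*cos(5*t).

L{cos(5t)} = s/(s^2 + 25).
Then apply L{t^2·g(t)} = (-1)^2 d^2/ds^2[H(s)] with H(s) = s/(s^2 + 25):
differentiating 2 times and applying the sign gives 2*s*(s^2 - 75)/(s^2 + 25)^3.

G(s) = 2*s*(s^2 - 75)/(s^2 + 25)^3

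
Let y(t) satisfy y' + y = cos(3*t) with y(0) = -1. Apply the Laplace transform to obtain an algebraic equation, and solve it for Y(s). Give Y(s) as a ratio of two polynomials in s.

Y(s) = (-s^2 + s - 9)/(s^3 + s^2 + 9*s + 9)

Take the Laplace transform of both sides.
The derivative rules (L{y'} = sY - y(0) = sY - (-1)) turn the left side into (s + 1)Y - (-1).
The right side is L{cos(3*t)} = s/(s^2 + 9).
So (s + 1)Y = s/(s^2 + 9) + (-1).
Solve for Y(s) and write it as one ratio of polynomials.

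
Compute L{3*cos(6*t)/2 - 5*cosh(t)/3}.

3*s/(2*(s^2 + 36)) - 5*s/(3*(s^2 - 1))

Apply the Laplace transform termwise.
(-5/3)·[L{cosh(t)} = s/(s^2 - 1)]; (3/2)·[L{cos(6t)} = s/(s^2 + 36)].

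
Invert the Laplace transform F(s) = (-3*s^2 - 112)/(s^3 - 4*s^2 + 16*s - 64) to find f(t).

f(t) = -5*exp(4*t) + 2*sin(4*t) + 2*cos(4*t)

Factor the denominator: s^3 - 4*s^2 + 16*s - 64 = (s - 4)*(s^2 + 16).
Partial fraction decomposition gives [-5/(s - 4)] + [2*s/(s^2 + 16)] + [8/(s^2 + 16)].
Invert each term: -5/(s - 4) ↔ -5e^(4t); 2·s/(s^2 + 16) ↔ 2cos(4t); 2·4/(s^2 + 16) ↔ 2sin(4t).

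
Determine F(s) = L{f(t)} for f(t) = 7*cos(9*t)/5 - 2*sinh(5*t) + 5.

F(s) = 7*s/(5*(s^2 + 81)) - 10/(s^2 - 25) + 5/s

Apply the Laplace transform termwise.
(-2)·[L{sinh(5t)} = 5/(s^2 - 25)]; L{5} = 5/s; (7/5)·[L{cos(9t)} = s/(s^2 + 81)].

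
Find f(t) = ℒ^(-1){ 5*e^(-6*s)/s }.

The factor e^(-6s) signals a time shift by c = 6 (second shifting theorem).
L{5} = 5/s, so L^-1{5/s} = 5.
Hence the inverse is u(t - 6) times that function evaluated at t - 6.

f(t) = Heaviside(t - 6)*(5)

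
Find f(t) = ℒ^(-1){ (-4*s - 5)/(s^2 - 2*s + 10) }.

Complete the square in the denominator: s^2 - 2*s + 10 = (s - 1)^2 + 3^2.
Split the numerator to match: -4*s - 5 = -4·(s - 1) - 3·3.
Invert each term: -4·(s - 1)/((s - 1)^2 + 9) ↔ -4e^(t)cos(3t); -3·3/((s - 1)^2 + 9) ↔ -3e^(t)sin(3t).

f(t) = -3*exp(t)*sin(3*t) - 4*exp(t)*cos(3*t)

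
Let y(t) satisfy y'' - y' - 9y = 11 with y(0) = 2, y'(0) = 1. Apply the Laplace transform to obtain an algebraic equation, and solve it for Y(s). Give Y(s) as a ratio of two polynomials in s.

Y(s) = (2*s^2 - s + 11)/(s^3 - s^2 - 9*s)

Apply the Laplace transform to the equation.
The derivative rules (L{y''} = s^2 Y - s·y(0) - y'(0) and L{y'} = sY - y(0), with y(0) = 2, y'(0) = 1) turn the left side into (s^2 - s - 9)Y - (2*s - 1).
The right side is L{11} = 11/s.
So (s^2 - s - 9)Y = 11/s + (2*s - 1).
Divide through and combine into a single rational function.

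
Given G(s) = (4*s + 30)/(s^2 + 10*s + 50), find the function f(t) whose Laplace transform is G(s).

Complete the square in the denominator: s^2 + 10*s + 50 = (s + 5)^2 + 5^2.
Split the numerator to match: 4*s + 30 = 4·(s + 5) + 2·5.
Invert each term: 4·(s + 5)/((s + 5)^2 + 25) ↔ 4e^(-5t)cos(5t); 2·5/((s + 5)^2 + 25) ↔ 2e^(-5t)sin(5t).

f(t) = 2*exp(-5*t)*sin(5*t) + 4*exp(-5*t)*cos(5*t)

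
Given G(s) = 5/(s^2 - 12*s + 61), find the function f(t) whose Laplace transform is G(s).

f(t) = exp(6*t)*sin(5*t)

Rewrite the denominator: s^2 - 12*s + 61 = (s - 6)^2 + 25.
The form in (s - 6) signals a first-shifting-theorem factor e^(6t).
Since L{sin(5t)} = 5/(s^2 + 25), the inverse is e^(6*t)*sin(5*t).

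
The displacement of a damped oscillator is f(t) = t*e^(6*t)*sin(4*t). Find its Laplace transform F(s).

L{sin(4t)} = 4/(s^2 + 16).
Multiplying by e^(6t) shifts s → s - 6, so L{e^(6*t)*sin(4*t)} = 4/((s - 6)^2 + 16).
Then apply L{t·g(t)} = -d/ds[G(s)] with G(s) = 4/((s - 6)^2 + 16):
differentiating 1 time and applying the sign gives 8*(s - 6)/(s^2 - 12*s + 52)^2.

F(s) = 8*(s - 6)/(s^2 - 12*s + 52)^2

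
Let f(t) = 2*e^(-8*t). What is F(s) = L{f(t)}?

F(s) = 2/(s + 8)

L{2} = 2/s.
By the first shifting theorem, multiplying by e^(-8t) replaces s with s + 8.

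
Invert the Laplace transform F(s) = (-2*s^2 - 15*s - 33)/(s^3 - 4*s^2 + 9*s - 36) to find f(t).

Factor the denominator: s^3 - 4*s^2 + 9*s - 36 = (s - 4)*(s^2 + 9).
Partial fraction decomposition gives [-5/(s - 4)] + [3*s/(s^2 + 9)] + [-3/(s^2 + 9)].
Invert each term: -5/(s - 4) ↔ -5e^(4t); 3·s/(s^2 + 9) ↔ 3cos(3t); -1·3/(s^2 + 9) ↔ -sin(3t).

f(t) = -5*exp(4*t) - sin(3*t) + 3*cos(3*t)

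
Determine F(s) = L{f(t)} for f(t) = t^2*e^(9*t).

L{e^(9t)} = 1/(s - 9).
Then apply L{t^2·g(t)} = (-1)^2 d^2/ds^2[G(s)] with G(s) = 1/(s - 9):
differentiating 2 times and applying the sign gives 2/(s - 9)^3.

F(s) = 2/(s - 9)^3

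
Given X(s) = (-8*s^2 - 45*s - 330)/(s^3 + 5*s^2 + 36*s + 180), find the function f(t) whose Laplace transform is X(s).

f(t) = -5*sin(6*t) - 3*cos(6*t) - 5*exp(-5*t)

Factor the denominator: s^3 + 5*s^2 + 36*s + 180 = (s + 5)*(s^2 + 36).
Partial fraction decomposition gives [-5/(s + 5)] + [-3*s/(s^2 + 36)] + [-30/(s^2 + 36)].
Invert each term: -5/(s + 5) ↔ -5e^(-5t); -3·s/(s^2 + 36) ↔ -3cos(6t); -5·6/(s^2 + 36) ↔ -5sin(6t).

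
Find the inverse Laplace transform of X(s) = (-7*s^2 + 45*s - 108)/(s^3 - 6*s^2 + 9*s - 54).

Factor the denominator: s^3 - 6*s^2 + 9*s - 54 = (s - 6)*(s^2 + 9).
Partial fraction decomposition gives [-2/(s - 6)] + [-5*s/(s^2 + 9)] + [15/(s^2 + 9)].
Invert each term: -2/(s - 6) ↔ -2e^(6t); -5·s/(s^2 + 9) ↔ -5cos(3t); 5·3/(s^2 + 9) ↔ 5sin(3t).

-2*exp(6*t) + 5*sin(3*t) - 5*cos(3*t)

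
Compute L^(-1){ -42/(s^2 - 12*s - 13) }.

-6*exp(6*t)*sinh(7*t)

Rewrite the denominator: s^2 - 12*s - 13 = (s - 6)^2 - 49.
The form in (s - 6) signals a first-shifting-theorem factor e^(6t).
Since L{sinh(7t)} = 7/(s^2 - 49), the inverse is e^(6*t)*sinh(7*t), scaled by -6.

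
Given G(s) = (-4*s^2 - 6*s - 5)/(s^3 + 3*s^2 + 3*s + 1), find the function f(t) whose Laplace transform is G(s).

Factor the denominator: s^3 + 3*s^2 + 3*s + 1 = (s + 1)^3.
Partial fraction decomposition gives [-4/(s + 1)] + [2/(s + 1)^2] + [-3/(s + 1)^3].
Invert each term: -4/(s + 1) ↔ -4e^(-t); 2/(s + 1)^2 ↔ 2t·e^(-t); -3/(s + 1)^3 ↔ (-3/2)t^2·e^(-t).

f(t) = -3*t^2*exp(-t)/2 + 2*t*exp(-t) - 4*exp(-t)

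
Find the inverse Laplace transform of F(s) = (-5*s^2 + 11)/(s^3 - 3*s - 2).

-2*t*exp(-t) - exp(2*t) - 4*exp(-t)

Factor the denominator: s^3 - 3*s - 2 = (s - 2)*(s + 1)^2.
Partial fraction decomposition gives [-4/(s + 1)] + [-2/(s + 1)^2] + [-1/(s - 2)].
Invert each term: -4/(s + 1) ↔ -4e^(-t); -2/(s + 1)^2 ↔ -2t·e^(-t); -1/(s - 2) ↔ -e^(2t).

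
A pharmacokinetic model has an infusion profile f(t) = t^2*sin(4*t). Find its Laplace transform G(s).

G(s) = 8*(3*s^2 - 16)/(s^2 + 16)^3

L{sin(4t)} = 4/(s^2 + 16).
Then apply L{t^2·g(t)} = (-1)^2 d^2/ds^2[H(s)] with H(s) = 4/(s^2 + 16):
differentiating 2 times and applying the sign gives 8*(3*s^2 - 16)/(s^2 + 16)^3.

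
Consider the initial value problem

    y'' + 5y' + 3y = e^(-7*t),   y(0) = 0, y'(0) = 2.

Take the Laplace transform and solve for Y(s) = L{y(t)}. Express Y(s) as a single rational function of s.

Y(s) = (2*s + 15)/(s^3 + 12*s^2 + 38*s + 21)

Transform both sides with L{·}.
Using L{y''} = s^2 Y - s·y(0) - y'(0) and L{y'} = sY - y(0), with y(0) = 0, y'(0) = 2, the left side becomes (s^2 + 5*s + 3)Y - (2).
The right side is L{e^(-7*t)} = 1/(s + 7).
So (s^2 + 5*s + 3)Y = 1/(s + 7) + (2).
Solve for Y(s) and write it as one ratio of polynomials.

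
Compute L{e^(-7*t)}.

1/(s + 7)

L{1} = 1/s.
By the first shifting theorem, multiplying by e^(-7t) replaces s with s + 7.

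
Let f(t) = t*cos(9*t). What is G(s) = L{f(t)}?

G(s) = (s - 9)*(s + 9)/(s^2 + 81)^2

L{cos(9t)} = s/(s^2 + 81).
Then apply L{t·g(t)} = -d/ds[H(s)] with H(s) = s/(s^2 + 81):
differentiating 1 time and applying the sign gives (s - 9)*(s + 9)/(s^2 + 81)^2.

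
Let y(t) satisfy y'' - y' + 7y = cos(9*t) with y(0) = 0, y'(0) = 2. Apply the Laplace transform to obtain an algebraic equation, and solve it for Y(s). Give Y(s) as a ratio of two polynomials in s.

Apply the Laplace transform to the equation.
With L{y''} = s^2 Y - s·y(0) - y'(0) and L{y'} = sY - y(0), with y(0) = 0, y'(0) = 2: the LHS transforms to (s^2 - s + 7)Y - (2).
The right side is L{cos(9*t)} = s/(s^2 + 81).
So (s^2 - s + 7)Y = s/(s^2 + 81) + (2).
Isolate Y and clear denominators.

Y(s) = (2*s^2 + s + 162)/(s^4 - s^3 + 88*s^2 - 81*s + 567)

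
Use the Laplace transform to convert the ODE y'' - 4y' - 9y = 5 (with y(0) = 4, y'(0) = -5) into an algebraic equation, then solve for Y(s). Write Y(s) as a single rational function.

Y(s) = (4*s^2 - 21*s + 5)/(s^3 - 4*s^2 - 9*s)

Transform both sides with L{·}.
The derivative rules (L{y''} = s^2 Y - s·y(0) - y'(0) and L{y'} = sY - y(0), with y(0) = 4, y'(0) = -5) turn the left side into (s^2 - 4*s - 9)Y - (4*s - 21).
The right side is L{5} = 5/s.
So (s^2 - 4*s - 9)Y = 5/s + (4*s - 21).
Divide through and combine into a single rational function.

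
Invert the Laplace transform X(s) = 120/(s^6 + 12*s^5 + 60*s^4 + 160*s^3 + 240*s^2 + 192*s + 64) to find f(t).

f(t) = t^5*exp(-2*t)

Rewrite the denominator: s^6 + 12*s^5 + 60*s^4 + 160*s^3 + 240*s^2 + 192*s + 64 = (s + 2)^6.
The form in (s + 2) signals a first-shifting-theorem factor e^(-2t).
Since L{t^5} = 5!/s^6 = 120/s^6, the inverse is t^5*e^(-2*t).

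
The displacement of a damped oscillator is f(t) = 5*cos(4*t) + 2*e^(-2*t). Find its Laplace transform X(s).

X(s) = 5*s/(s^2 + 16) + 2/(s + 2)

The transform is linear, so treat each term independently.
(5)·[L{cos(4t)} = s/(s^2 + 16)]; (2)·[L{e^(-2t)} = 1/(s + 2)].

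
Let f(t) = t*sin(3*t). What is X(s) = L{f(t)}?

X(s) = 6*s/(s^2 + 9)^2

L{sin(3t)} = 3/(s^2 + 9).
Then apply L{t·g(t)} = -d/ds[G(s)] with G(s) = 3/(s^2 + 9):
differentiating 1 time and applying the sign gives 6*s/(s^2 + 9)^2.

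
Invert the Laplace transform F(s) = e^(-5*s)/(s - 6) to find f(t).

The factor e^(-5s) signals a time shift by c = 5 (second shifting theorem).
L{e^(6t)} = 1/(s - 6), so L^-1{1/(s - 6)} = e^(6*t).
Hence the inverse is u(t - 5) times that function evaluated at t - 5.

f(t) = Heaviside(t - 5)*(exp(6*t - 30))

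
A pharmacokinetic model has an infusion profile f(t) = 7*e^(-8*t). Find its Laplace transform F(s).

L{7} = 7/s.
By the first shifting theorem, multiplying by e^(-8t) replaces s with s + 8.

F(s) = 7/(s + 8)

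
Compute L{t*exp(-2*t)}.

L{e^(-2t)} = 1/(s + 2).
Then apply L{t·g(t)} = -d/ds[G(s)] with G(s) = 1/(s + 2):
differentiating 1 time and applying the sign gives (s + 2)^(-2).

(s + 2)^(-2)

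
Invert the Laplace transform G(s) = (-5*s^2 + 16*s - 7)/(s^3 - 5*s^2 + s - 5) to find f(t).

Factor the denominator: s^3 - 5*s^2 + s - 5 = (s - 5)*(s^2 + 1).
Partial fraction decomposition gives [-2/(s - 5)] + [-3*s/(s^2 + 1)] + [1/(s^2 + 1)].
Invert each term: -2/(s - 5) ↔ -2e^(5t); -3·s/(s^2 + 1) ↔ -3cos(t); 1·1/(s^2 + 1) ↔ sin(t).

f(t) = -2*exp(5*t) + sin(t) - 3*cos(t)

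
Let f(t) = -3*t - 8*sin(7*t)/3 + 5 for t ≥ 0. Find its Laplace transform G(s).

G(s) = -56/(3*(s^2 + 49)) + 5/s - 3/s^2

The transform is linear, so treat each term independently.
(-8/3)·[L{sin(7t)} = 7/(s^2 + 49)]; L{5} = 5/s; (-3)·[L{t} = 1!/s^2 = 1/s^2].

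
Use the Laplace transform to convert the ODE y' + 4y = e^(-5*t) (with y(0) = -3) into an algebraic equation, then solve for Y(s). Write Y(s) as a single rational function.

Apply the Laplace transform to the equation.
With L{y'} = sY - y(0) = sY - (-3): the LHS transforms to (s + 4)Y - (-3).
The right side is L{e^(-5*t)} = 1/(s + 5).
So (s + 4)Y = 1/(s + 5) + (-3).
Solve for Y(s) and write it as one ratio of polynomials.

Y(s) = (-3*s - 14)/(s^2 + 9*s + 20)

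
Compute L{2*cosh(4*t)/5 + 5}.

By linearity of the Laplace transform, transform each term separately.
L{5} = 5/s; (2/5)·[L{cosh(4t)} = s/(s^2 - 16)].

2*s/(5*(s^2 - 16)) + 5/s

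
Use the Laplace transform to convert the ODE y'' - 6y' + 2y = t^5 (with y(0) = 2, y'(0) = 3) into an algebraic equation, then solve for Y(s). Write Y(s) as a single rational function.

Y(s) = (2*s^7 - 9*s^6 + 120)/(s^8 - 6*s^7 + 2*s^6)

Take the Laplace transform of both sides.
Using L{y''} = s^2 Y - s·y(0) - y'(0) and L{y'} = sY - y(0), with y(0) = 2, y'(0) = 3, the left side becomes (s^2 - 6*s + 2)Y - (2*s - 9).
The right side is L{t^5} = 120/s^6.
So (s^2 - 6*s + 2)Y = 120/s^6 + (2*s - 9).
Solve for Y(s) and write it as one ratio of polynomials.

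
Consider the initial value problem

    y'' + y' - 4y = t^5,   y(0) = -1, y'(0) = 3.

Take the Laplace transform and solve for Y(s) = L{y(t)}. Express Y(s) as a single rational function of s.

Laplace-transform each side.
The derivative rules (L{y''} = s^2 Y - s·y(0) - y'(0) and L{y'} = sY - y(0), with y(0) = -1, y'(0) = 3) turn the left side into (s^2 + s - 4)Y - (-s + 2).
The right side is L{t^5} = 120/s^6.
So (s^2 + s - 4)Y = 120/s^6 + (-s + 2).
Isolate Y and clear denominators.

Y(s) = (-s^7 + 2*s^6 + 120)/(s^8 + s^7 - 4*s^6)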